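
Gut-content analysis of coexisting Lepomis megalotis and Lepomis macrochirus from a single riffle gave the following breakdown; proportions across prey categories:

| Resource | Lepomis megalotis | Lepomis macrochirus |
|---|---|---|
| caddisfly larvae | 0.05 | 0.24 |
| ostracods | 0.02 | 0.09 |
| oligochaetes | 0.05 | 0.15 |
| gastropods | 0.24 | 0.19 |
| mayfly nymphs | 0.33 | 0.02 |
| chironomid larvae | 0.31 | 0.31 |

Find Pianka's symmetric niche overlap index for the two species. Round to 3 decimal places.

0.697

Σ p₁ᵢp₂ᵢ = 0.0120 + 0.0018 + 0.0075 + 0.0456 + 0.0066 + 0.0961 = 0.1696
Σp_1ᵢ² = 0.05² + 0.02² + 0.05² + 0.24² + 0.33² + 0.31² = 0.0025 + 0.0004 + 0.0025 + 0.0576 + 0.1089 + 0.0961 = 0.2680
Σp_2ᵢ² = 0.24² + 0.09² + 0.15² + 0.19² + 0.02² + 0.31² = 0.0576 + 0.0081 + 0.0225 + 0.0361 + 0.0004 + 0.0961 = 0.2208
O = 0.1696 / √(0.2680 × 0.2208) = 0.1696 / 0.243258 = 0.69720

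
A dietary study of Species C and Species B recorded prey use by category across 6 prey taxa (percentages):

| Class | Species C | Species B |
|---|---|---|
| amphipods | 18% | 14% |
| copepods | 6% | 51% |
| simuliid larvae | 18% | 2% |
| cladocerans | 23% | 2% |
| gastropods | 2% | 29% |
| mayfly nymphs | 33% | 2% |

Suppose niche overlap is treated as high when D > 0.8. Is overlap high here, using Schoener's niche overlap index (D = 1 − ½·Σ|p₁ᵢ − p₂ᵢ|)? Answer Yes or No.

No

Convert percentages to proportions (divide by 100).
Σ|p₁ᵢ − p₂ᵢ| = 0.04 + 0.45 + 0.16 + 0.21 + 0.27 + 0.31 = 1.44
D = 1 − ½ × 1.44 = 1 − 0.720 = 0.2800
D = 0.2800 < 0.8 → No.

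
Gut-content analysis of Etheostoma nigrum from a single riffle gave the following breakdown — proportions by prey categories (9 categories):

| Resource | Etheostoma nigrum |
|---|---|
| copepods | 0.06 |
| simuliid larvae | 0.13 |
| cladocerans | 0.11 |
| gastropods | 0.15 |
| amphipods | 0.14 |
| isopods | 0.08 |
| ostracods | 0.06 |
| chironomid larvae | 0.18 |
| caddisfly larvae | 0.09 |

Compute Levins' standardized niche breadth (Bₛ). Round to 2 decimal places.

0.87

Σpᵢ² = 0.06² + 0.13² + 0.11² + 0.15² + 0.14² + 0.08² + 0.06² + 0.18² + 0.09² = 0.0036 + 0.0169 + 0.0121 + 0.0225 + 0.0196 + 0.0064 + 0.0036 + 0.0324 + 0.0081 = 0.1252
B = 1 / 0.1252 = 7.9872
Bₛ = (B − 1)/(n − 1) = (7.9872 − 1)/(9 − 1) = 6.9872/8 = 0.8734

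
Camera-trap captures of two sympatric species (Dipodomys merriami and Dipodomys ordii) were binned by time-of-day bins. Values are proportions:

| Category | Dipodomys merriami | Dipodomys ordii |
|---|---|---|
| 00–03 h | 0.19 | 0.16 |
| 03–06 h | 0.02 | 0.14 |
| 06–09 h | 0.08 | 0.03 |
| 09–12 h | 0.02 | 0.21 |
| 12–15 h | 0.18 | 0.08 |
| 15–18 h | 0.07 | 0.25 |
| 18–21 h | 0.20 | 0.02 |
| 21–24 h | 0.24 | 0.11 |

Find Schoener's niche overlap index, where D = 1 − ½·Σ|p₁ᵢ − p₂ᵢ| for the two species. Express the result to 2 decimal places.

Σ|p₁ᵢ − p₂ᵢ| = 0.03 + 0.12 + 0.05 + 0.19 + 0.10 + 0.18 + 0.18 + 0.13 = 0.98
D = 1 − ½ × 0.98 = 1 − 0.490 = 0.5100

0.51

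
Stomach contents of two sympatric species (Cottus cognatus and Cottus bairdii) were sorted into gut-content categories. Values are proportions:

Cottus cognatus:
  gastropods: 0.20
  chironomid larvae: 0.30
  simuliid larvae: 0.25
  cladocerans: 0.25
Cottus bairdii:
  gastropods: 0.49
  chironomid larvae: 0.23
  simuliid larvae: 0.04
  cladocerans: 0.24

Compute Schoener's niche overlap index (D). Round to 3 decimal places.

Σ|p₁ᵢ − p₂ᵢ| = 0.29 + 0.07 + 0.21 + 0.01 = 0.58
D = 1 − ½ × 0.58 = 1 − 0.290 = 0.71000

0.710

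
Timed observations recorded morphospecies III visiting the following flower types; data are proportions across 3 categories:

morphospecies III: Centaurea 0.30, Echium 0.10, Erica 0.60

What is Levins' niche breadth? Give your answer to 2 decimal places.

2.17

Σpᵢ² = 0.30² + 0.10² + 0.60² = 0.0900 + 0.0100 + 0.3600 = 0.4600
B = 1 / 0.4600 = 2.1739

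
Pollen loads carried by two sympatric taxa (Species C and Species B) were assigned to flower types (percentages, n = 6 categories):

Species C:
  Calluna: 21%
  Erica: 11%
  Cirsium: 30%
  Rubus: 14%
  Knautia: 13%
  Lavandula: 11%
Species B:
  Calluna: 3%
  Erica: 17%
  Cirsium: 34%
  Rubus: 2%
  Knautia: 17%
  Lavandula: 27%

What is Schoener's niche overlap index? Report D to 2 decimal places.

0.70

Convert percentages to proportions (divide by 100).
Σ|p₁ᵢ − p₂ᵢ| = 0.18 + 0.06 + 0.04 + 0.12 + 0.04 + 0.16 = 0.60
D = 1 − ½ × 0.60 = 1 − 0.300 = 0.7000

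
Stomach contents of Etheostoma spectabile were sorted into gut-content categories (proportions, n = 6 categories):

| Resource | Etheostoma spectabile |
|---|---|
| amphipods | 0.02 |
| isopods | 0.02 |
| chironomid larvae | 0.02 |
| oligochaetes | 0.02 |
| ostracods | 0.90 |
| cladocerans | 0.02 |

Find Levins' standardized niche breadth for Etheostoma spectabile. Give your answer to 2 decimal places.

0.05

Σpᵢ² = 0.02² + 0.02² + 0.02² + 0.02² + 0.90² + 0.02² = 0.0004 + 0.0004 + 0.0004 + 0.0004 + 0.8100 + 0.0004 = 0.8120
B = 1 / 0.8120 = 1.2315
Bₛ = (B − 1)/(n − 1) = (1.2315 − 1)/(6 − 1) = 0.2315/5 = 0.0463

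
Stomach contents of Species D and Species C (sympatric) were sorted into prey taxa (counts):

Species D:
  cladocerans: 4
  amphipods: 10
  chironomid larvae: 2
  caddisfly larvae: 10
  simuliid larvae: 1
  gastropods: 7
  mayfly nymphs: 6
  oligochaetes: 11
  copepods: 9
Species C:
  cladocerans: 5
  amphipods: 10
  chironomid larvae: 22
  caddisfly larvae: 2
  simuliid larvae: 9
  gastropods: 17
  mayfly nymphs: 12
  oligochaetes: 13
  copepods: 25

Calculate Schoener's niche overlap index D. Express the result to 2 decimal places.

Proportions for Species D (n=60): 4/60=0.0667, 10/60=0.1667, 2/60=0.0333, 10/60=0.1667, 1/60=0.0167, 7/60=0.1167, 6/60=0.1000, 11/60=0.1833, 9/60=0.1500
Proportions for Species C (n=115): 5/115=0.0435, 10/115=0.0870, 22/115=0.1913, 2/115=0.0174, 9/115=0.0783, 17/115=0.1478, 12/115=0.1043, 13/115=0.1130, 25/115=0.2174
Σ|p₁ᵢ − p₂ᵢ| = 0.0232 + 0.0797 + 0.1580 + 0.1493 + 0.0616 + 0.0311 + 0.0043 + 0.0703 + 0.0674 = 0.6449
D = 1 − ½ × 0.6449 = 1 − 0.32245 = 0.67755

0.68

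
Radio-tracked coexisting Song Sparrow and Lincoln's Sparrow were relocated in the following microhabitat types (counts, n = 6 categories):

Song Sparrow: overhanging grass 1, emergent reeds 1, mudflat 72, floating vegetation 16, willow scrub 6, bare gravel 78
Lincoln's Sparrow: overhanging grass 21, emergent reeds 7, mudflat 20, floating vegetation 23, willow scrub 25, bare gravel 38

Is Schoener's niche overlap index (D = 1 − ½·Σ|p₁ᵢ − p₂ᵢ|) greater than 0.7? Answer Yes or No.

Proportions for Song Sparrow (n=174): 1/174=0.0057, 1/174=0.0057, 72/174=0.4138, 16/174=0.0920, 6/174=0.0345, 78/174=0.4483
Proportions for Lincoln's Sparrow (n=134): 21/134=0.1567, 7/134=0.0522, 20/134=0.1493, 23/134=0.1716, 25/134=0.1866, 38/134=0.2836
Σ|p₁ᵢ − p₂ᵢ| = 0.1510 + 0.0465 + 0.2645 + 0.0796 + 0.1521 + 0.1647 = 0.8584
D = 1 − ½ × 0.8584 = 1 − 0.42920 = 0.57080
D = 0.57080 < 0.7 → No.

No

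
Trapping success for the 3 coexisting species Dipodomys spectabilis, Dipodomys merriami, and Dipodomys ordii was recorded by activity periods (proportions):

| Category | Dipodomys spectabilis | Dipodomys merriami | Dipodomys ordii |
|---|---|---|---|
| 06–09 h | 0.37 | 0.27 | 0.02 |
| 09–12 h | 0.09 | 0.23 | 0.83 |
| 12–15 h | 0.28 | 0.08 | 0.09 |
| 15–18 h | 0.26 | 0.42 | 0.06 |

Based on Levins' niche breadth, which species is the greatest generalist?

Σp_specᵢ² = 0.37² + 0.09² + 0.28² + 0.26² = 0.1369 + 0.0081 + 0.0784 + 0.0676 = 0.2910
B_spec = 1 / 0.2910 = 3.4364
Σp_merrᵢ² = 0.27² + 0.23² + 0.08² + 0.42² = 0.0729 + 0.0529 + 0.0064 + 0.1764 = 0.3086
B_merr = 1 / 0.3086 = 3.2404
Σp_ordiᵢ² = 0.02² + 0.83² + 0.09² + 0.06² = 0.0004 + 0.6889 + 0.0081 + 0.0036 = 0.7010
B_ordi = 1 / 0.7010 = 1.4265
Highest B → broadest niche (most generalist): Dipodomys spectabilis (B = 3.44).

Dipodomys spectabilis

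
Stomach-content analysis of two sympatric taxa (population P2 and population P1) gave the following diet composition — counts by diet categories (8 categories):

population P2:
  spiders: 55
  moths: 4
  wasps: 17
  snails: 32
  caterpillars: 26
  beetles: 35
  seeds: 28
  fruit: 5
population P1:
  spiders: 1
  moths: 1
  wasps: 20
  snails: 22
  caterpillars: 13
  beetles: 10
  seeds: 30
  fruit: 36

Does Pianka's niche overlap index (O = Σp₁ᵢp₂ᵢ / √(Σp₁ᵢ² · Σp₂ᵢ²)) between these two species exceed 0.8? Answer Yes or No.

No

Proportions for population P2 (n=202): 55/202=0.2723, 4/202=0.0198, 17/202=0.0842, 32/202=0.1584, 26/202=0.1287, 35/202=0.1733, 28/202=0.1386, 5/202=0.0248
Proportions for population P1 (n=133): 1/133=0.0075, 1/133=0.0075, 20/133=0.1504, 22/133=0.1654, 13/133=0.0977, 10/133=0.0752, 30/133=0.2256, 36/133=0.2707
Σ p₁ᵢp₂ᵢ = 0.002042 + 0.000149 + 0.012664 + 0.026199 + 0.012574 + 0.013032 + 0.031268 + 0.006713 = 0.104641
Σp_1ᵢ² = 0.2723² + 0.0198² + 0.0842² + 0.1584² + 0.1287² + 0.1733² + 0.1386² + 0.0248² = 0.074147 + 0.000392 + 0.007090 + 0.025091 + 0.016564 + 0.030033 + 0.019210 + 0.000615 = 0.173142
Σp_2ᵢ² = 0.0075² + 0.0075² + 0.1504² + 0.1654² + 0.0977² + 0.0752² + 0.2256² + 0.2707² = 0.000056 + 0.000056 + 0.022620 + 0.027357 + 0.009545 + 0.005655 + 0.050895 + 0.073278 = 0.189462
O = 0.104641 / √(0.173142 × 0.189462) = 0.104641 / 0.1811183 = 0.5777
O = 0.5777 < 0.8 → No.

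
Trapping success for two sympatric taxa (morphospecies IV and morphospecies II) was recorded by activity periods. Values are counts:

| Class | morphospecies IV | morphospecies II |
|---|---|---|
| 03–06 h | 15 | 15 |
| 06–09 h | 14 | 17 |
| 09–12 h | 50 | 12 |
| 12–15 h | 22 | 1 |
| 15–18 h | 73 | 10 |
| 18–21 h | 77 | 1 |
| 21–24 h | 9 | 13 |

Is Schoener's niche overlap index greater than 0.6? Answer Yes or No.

Proportions for morphospecies IV (n=260): 15/260=0.0577, 14/260=0.0538, 50/260=0.1923, 22/260=0.0846, 73/260=0.2808, 77/260=0.2962, 9/260=0.0346
Proportions for morphospecies II (n=69): 15/69=0.2174, 17/69=0.2464, 12/69=0.1739, 1/69=0.0145, 10/69=0.1449, 1/69=0.0145, 13/69=0.1884
Σ|p₁ᵢ − p₂ᵢ| = 0.1597 + 0.1926 + 0.0184 + 0.0701 + 0.1359 + 0.2817 + 0.1538 = 1.0122
D = 1 − ½ × 1.0122 = 1 − 0.50610 = 0.49390
D = 0.49390 < 0.6 → No.

No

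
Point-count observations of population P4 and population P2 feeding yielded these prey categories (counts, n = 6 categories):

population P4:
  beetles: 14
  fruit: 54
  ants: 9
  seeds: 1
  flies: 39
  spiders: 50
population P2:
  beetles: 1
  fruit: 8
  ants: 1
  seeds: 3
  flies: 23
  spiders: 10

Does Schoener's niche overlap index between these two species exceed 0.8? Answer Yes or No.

No

Proportions for population P4 (n=167): 14/167=0.0838, 54/167=0.3234, 9/167=0.0539, 1/167=0.0060, 39/167=0.2335, 50/167=0.2994
Proportions for population P2 (n=46): 1/46=0.0217, 8/46=0.1739, 1/46=0.0217, 3/46=0.0652, 23/46=0.5000, 10/46=0.2174
Σ|p₁ᵢ − p₂ᵢ| = 0.0621 + 0.1495 + 0.0322 + 0.0592 + 0.2665 + 0.0820 = 0.6515
D = 1 − ½ × 0.6515 = 1 − 0.32575 = 0.67425
D = 0.67425 < 0.8 → No.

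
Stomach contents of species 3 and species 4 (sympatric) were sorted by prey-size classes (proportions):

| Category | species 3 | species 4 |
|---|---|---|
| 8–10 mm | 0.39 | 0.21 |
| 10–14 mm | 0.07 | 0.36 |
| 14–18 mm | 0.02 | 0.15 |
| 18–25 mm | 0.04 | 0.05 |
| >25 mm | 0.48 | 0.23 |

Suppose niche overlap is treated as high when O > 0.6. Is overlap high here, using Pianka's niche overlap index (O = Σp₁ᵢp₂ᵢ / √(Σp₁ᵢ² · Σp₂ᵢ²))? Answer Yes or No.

Yes

Σ p₁ᵢp₂ᵢ = 0.0819 + 0.0252 + 0.0030 + 0.0020 + 0.1104 = 0.2225
Σp_1ᵢ² = 0.39² + 0.07² + 0.02² + 0.04² + 0.48² = 0.1521 + 0.0049 + 0.0004 + 0.0016 + 0.2304 = 0.3894
Σp_2ᵢ² = 0.21² + 0.36² + 0.15² + 0.05² + 0.23² = 0.0441 + 0.1296 + 0.0225 + 0.0025 + 0.0529 = 0.2516
O = 0.2225 / √(0.3894 × 0.2516) = 0.2225 / 0.31301 = 0.7108
O = 0.7108 > 0.6 → Yes.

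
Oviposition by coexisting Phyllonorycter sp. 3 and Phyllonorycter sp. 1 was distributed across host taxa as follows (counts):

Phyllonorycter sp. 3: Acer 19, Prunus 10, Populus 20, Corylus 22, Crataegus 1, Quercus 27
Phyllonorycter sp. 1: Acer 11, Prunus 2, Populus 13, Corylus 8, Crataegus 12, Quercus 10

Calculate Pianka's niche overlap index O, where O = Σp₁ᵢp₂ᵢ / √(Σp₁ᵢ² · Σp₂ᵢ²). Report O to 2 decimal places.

0.85

Proportions for Phyllonorycter sp. 3 (n=99): 19/99=0.1919, 10/99=0.1010, 20/99=0.2020, 22/99=0.2222, 1/99=0.0101, 27/99=0.2727
Proportions for Phyllonorycter sp. 1 (n=56): 11/56=0.1964, 2/56=0.0357, 13/56=0.2321, 8/56=0.1429, 12/56=0.2143, 10/56=0.1786
Σ p₁ᵢp₂ᵢ = 0.037689 + 0.003606 + 0.046884 + 0.031752 + 0.002164 + 0.048704 = 0.170799
Σp_1ᵢ² = 0.1919² + 0.1010² + 0.2020² + 0.2222² + 0.0101² + 0.2727² = 0.036826 + 0.010201 + 0.040804 + 0.049373 + 0.000102 + 0.074365 = 0.211671
Σp_2ᵢ² = 0.1964² + 0.0357² + 0.2321² + 0.1429² + 0.2143² + 0.1786² = 0.038573 + 0.001274 + 0.053870 + 0.020420 + 0.045924 + 0.031898 = 0.191959
O = 0.170799 / √(0.211671 × 0.191959) = 0.170799 / 0.2015742 = 0.8473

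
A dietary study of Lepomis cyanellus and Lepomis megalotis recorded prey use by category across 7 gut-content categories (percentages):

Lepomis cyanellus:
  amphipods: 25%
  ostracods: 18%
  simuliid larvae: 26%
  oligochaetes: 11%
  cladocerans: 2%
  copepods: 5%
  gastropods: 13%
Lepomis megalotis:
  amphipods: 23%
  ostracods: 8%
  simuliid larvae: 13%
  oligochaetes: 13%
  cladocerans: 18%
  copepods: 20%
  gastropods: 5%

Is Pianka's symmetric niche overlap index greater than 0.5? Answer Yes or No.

Convert percentages to proportions (divide by 100).
Σ p₁ᵢp₂ᵢ = 0.0575 + 0.0144 + 0.0338 + 0.0143 + 0.0036 + 0.0100 + 0.0065 = 0.1401
Σp_1ᵢ² = 0.25² + 0.18² + 0.26² + 0.11² + 0.02² + 0.05² + 0.13² = 0.0625 + 0.0324 + 0.0676 + 0.0121 + 0.0004 + 0.0025 + 0.0169 = 0.1944
Σp_2ᵢ² = 0.23² + 0.08² + 0.13² + 0.13² + 0.18² + 0.20² + 0.05² = 0.0529 + 0.0064 + 0.0169 + 0.0169 + 0.0324 + 0.0400 + 0.0025 = 0.1680
O = 0.1401 / √(0.1944 × 0.1680) = 0.1401 / 0.18072 = 0.7752
O = 0.7752 > 0.5 → Yes.

Yes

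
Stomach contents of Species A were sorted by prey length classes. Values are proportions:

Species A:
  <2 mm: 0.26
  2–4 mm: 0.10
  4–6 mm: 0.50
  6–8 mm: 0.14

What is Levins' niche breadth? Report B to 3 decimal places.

Σpᵢ² = 0.26² + 0.10² + 0.50² + 0.14² = 0.0676 + 0.0100 + 0.2500 + 0.0196 = 0.3472
B = 1 / 0.3472 = 2.88018

2.880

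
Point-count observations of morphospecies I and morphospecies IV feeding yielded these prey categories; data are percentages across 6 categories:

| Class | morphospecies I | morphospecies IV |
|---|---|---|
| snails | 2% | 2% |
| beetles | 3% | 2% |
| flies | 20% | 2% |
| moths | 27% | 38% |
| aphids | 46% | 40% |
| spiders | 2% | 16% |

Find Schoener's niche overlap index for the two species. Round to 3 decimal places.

0.750

Convert percentages to proportions (divide by 100).
Σ|p₁ᵢ − p₂ᵢ| = 0.00 + 0.01 + 0.18 + 0.11 + 0.06 + 0.14 = 0.50
D = 1 − ½ × 0.50 = 1 − 0.250 = 0.75000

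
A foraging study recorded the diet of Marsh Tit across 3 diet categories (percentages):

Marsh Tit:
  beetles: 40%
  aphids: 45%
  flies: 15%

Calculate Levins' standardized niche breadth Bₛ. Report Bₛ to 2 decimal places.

0.80

Convert percentages to proportions (divide by 100).
Σpᵢ² = 0.40² + 0.45² + 0.15² = 0.1600 + 0.2025 + 0.0225 = 0.3850
B = 1 / 0.3850 = 2.5974
Bₛ = (B − 1)/(n − 1) = (2.5974 − 1)/(3 − 1) = 1.5974/2 = 0.7987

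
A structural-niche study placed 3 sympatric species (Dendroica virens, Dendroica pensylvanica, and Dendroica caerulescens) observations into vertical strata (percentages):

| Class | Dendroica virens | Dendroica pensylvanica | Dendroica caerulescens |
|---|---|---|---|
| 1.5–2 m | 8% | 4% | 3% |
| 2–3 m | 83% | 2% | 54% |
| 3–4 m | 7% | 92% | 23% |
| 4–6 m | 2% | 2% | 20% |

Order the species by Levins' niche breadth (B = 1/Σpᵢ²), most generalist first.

Dendroica caerulescens > Dendroica virens > Dendroica pensylvanica

Convert percentages to proportions (divide by 100).
Σp_vireᵢ² = 0.08² + 0.83² + 0.07² + 0.02² = 0.0064 + 0.6889 + 0.0049 + 0.0004 = 0.7006
B_vire = 1 / 0.7006 = 1.4273
Σp_pensᵢ² = 0.04² + 0.02² + 0.92² + 0.02² = 0.0016 + 0.0004 + 0.8464 + 0.0004 = 0.8488
B_pens = 1 / 0.8488 = 1.1781
Σp_caerᵢ² = 0.03² + 0.54² + 0.23² + 0.20² = 0.0009 + 0.2916 + 0.0529 + 0.0400 = 0.3854
B_caer = 1 / 0.3854 = 2.5947
Ranking by B (broadest → narrowest): Dendroica caerulescens (2.59) > Dendroica virens (1.43) > Dendroica pensylvanica (1.18)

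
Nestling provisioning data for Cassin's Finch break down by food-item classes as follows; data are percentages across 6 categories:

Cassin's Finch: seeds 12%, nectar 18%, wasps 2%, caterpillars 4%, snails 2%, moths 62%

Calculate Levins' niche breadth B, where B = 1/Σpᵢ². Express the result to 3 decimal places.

Convert percentages to proportions (divide by 100).
Σpᵢ² = 0.12² + 0.18² + 0.02² + 0.04² + 0.02² + 0.62² = 0.0144 + 0.0324 + 0.0004 + 0.0016 + 0.0004 + 0.3844 = 0.4336
B = 1 / 0.4336 = 2.30627

2.306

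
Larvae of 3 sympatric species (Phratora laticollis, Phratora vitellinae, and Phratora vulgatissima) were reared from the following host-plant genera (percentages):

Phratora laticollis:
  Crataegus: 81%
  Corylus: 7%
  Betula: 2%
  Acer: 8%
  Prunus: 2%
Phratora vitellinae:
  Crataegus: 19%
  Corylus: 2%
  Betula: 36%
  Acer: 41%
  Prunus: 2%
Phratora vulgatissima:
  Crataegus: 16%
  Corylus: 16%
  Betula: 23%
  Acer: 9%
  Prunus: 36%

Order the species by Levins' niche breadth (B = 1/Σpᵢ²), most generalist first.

Convert percentages to proportions (divide by 100).
Σp_latiᵢ² = 0.81² + 0.07² + 0.02² + 0.08² + 0.02² = 0.6561 + 0.0049 + 0.0004 + 0.0064 + 0.0004 = 0.6682
B_lati = 1 / 0.6682 = 1.4966
Σp_viteᵢ² = 0.19² + 0.02² + 0.36² + 0.41² + 0.02² = 0.0361 + 0.0004 + 0.1296 + 0.1681 + 0.0004 = 0.3346
B_vite = 1 / 0.3346 = 2.9886
Σp_vulgᵢ² = 0.16² + 0.16² + 0.23² + 0.09² + 0.36² = 0.0256 + 0.0256 + 0.0529 + 0.0081 + 0.1296 = 0.2418
B_vulg = 1 / 0.2418 = 4.1356
Ranking by B (broadest → narrowest): Phratora vulgatissima (4.14) > Phratora vitellinae (2.99) > Phratora laticollis (1.50)

Phratora vulgatissima > Phratora vitellinae > Phratora laticollis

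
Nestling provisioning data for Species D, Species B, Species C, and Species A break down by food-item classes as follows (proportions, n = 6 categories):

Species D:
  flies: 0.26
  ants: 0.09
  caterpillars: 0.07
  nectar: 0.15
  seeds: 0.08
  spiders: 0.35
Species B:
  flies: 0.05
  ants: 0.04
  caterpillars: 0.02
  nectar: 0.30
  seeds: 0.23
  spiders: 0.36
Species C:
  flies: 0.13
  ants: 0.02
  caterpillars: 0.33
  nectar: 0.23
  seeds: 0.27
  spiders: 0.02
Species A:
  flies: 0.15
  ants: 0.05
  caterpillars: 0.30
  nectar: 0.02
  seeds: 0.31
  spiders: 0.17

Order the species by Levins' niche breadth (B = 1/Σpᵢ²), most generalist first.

Species D > Species A > Species C > Species B

Σp_Dᵢ² = 0.26² + 0.09² + 0.07² + 0.15² + 0.08² + 0.35² = 0.0676 + 0.0081 + 0.0049 + 0.0225 + 0.0064 + 0.1225 = 0.2320
B_D = 1 / 0.2320 = 4.3103
Σp_Bᵢ² = 0.05² + 0.04² + 0.02² + 0.30² + 0.23² + 0.36² = 0.0025 + 0.0016 + 0.0004 + 0.0900 + 0.0529 + 0.1296 = 0.2770
B_B = 1 / 0.2770 = 3.6101
Σp_Cᵢ² = 0.13² + 0.02² + 0.33² + 0.23² + 0.27² + 0.02² = 0.0169 + 0.0004 + 0.1089 + 0.0529 + 0.0729 + 0.0004 = 0.2524
B_C = 1 / 0.2524 = 3.9620
Σp_Aᵢ² = 0.15² + 0.05² + 0.30² + 0.02² + 0.31² + 0.17² = 0.0225 + 0.0025 + 0.0900 + 0.0004 + 0.0961 + 0.0289 = 0.2404
B_A = 1 / 0.2404 = 4.1597
Ranking by B (broadest → narrowest): Species D (4.31) > Species A (4.16) > Species C (3.96) > Species B (3.61)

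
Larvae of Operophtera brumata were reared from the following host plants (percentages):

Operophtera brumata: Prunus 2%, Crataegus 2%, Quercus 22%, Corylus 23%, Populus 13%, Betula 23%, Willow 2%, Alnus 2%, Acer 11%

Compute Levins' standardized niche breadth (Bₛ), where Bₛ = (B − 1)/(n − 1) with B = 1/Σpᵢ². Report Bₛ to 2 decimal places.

Convert percentages to proportions (divide by 100).
Σpᵢ² = 0.02² + 0.02² + 0.22² + 0.23² + 0.13² + 0.23² + 0.02² + 0.02² + 0.11² = 0.0004 + 0.0004 + 0.0484 + 0.0529 + 0.0169 + 0.0529 + 0.0004 + 0.0004 + 0.0121 = 0.1848
B = 1 / 0.1848 = 5.4113
Bₛ = (B − 1)/(n − 1) = (5.4113 − 1)/(9 − 1) = 4.4113/8 = 0.5514

0.55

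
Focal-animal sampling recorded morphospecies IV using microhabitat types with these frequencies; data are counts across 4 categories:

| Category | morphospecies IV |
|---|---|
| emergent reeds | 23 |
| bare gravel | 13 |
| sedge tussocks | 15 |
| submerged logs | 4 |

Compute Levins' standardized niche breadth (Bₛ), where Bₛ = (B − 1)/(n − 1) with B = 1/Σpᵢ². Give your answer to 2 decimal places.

Proportions for morphospecies IV (n=55): 23/55=0.4182, 13/55=0.2364, 15/55=0.2727, 4/55=0.0727
Σpᵢ² = 0.4182² + 0.2364² + 0.2727² + 0.0727² = 0.174891 + 0.055885 + 0.074365 + 0.005285 = 0.310426
B = 1 / 0.310426 = 3.2214
Bₛ = (B − 1)/(n − 1) = (3.2214 − 1)/(4 − 1) = 2.2214/3 = 0.7405

0.74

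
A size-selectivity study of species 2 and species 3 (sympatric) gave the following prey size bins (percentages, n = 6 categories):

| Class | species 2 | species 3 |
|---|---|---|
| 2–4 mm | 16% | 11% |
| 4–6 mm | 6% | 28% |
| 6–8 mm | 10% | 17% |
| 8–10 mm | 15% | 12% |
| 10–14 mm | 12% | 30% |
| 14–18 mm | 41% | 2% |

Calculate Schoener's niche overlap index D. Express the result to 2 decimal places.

0.53

Convert percentages to proportions (divide by 100).
Σ|p₁ᵢ − p₂ᵢ| = 0.05 + 0.22 + 0.07 + 0.03 + 0.18 + 0.39 = 0.94
D = 1 − ½ × 0.94 = 1 − 0.470 = 0.5300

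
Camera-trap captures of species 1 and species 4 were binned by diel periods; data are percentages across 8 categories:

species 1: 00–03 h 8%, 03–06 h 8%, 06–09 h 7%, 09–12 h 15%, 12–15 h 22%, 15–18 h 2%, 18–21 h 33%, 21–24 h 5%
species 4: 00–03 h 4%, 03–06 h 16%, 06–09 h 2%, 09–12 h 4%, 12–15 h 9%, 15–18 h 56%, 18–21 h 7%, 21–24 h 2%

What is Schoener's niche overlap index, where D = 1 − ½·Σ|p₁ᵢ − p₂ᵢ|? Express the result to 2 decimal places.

Convert percentages to proportions (divide by 100).
Σ|p₁ᵢ − p₂ᵢ| = 0.04 + 0.08 + 0.05 + 0.11 + 0.13 + 0.54 + 0.26 + 0.03 = 1.24
D = 1 − ½ × 1.24 = 1 − 0.620 = 0.3800

0.38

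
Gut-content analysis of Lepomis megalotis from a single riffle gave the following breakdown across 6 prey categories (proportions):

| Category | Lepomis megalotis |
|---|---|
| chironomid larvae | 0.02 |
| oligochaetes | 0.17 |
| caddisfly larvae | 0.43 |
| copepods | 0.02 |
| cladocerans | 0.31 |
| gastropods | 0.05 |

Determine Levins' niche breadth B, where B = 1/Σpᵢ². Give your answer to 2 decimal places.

Σpᵢ² = 0.02² + 0.17² + 0.43² + 0.02² + 0.31² + 0.05² = 0.0004 + 0.0289 + 0.1849 + 0.0004 + 0.0961 + 0.0025 = 0.3132
B = 1 / 0.3132 = 3.1928

3.19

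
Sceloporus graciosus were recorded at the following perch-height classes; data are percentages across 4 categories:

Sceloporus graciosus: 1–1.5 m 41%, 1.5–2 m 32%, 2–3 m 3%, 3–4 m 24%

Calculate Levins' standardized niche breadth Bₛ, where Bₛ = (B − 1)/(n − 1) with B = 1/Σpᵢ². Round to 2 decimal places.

0.68

Convert percentages to proportions (divide by 100).
Σpᵢ² = 0.41² + 0.32² + 0.03² + 0.24² = 0.1681 + 0.1024 + 0.0009 + 0.0576 = 0.3290
B = 1 / 0.3290 = 3.0395
Bₛ = (B − 1)/(n − 1) = (3.0395 − 1)/(4 − 1) = 2.0395/3 = 0.6798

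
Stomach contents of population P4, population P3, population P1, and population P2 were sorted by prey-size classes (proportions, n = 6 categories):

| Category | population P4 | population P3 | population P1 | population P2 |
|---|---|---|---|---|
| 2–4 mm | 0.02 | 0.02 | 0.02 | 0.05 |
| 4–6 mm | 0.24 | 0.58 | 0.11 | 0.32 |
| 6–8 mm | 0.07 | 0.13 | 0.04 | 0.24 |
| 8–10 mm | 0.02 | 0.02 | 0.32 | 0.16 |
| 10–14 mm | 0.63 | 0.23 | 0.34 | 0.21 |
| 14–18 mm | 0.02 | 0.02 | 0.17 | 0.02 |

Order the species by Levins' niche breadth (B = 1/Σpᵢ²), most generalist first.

population P2 > population P1 > population P3 > population P4

Σp_P4ᵢ² = 0.02² + 0.24² + 0.07² + 0.02² + 0.63² + 0.02² = 0.0004 + 0.0576 + 0.0049 + 0.0004 + 0.3969 + 0.0004 = 0.4606
B_P4 = 1 / 0.4606 = 2.1711
Σp_P3ᵢ² = 0.02² + 0.58² + 0.13² + 0.02² + 0.23² + 0.02² = 0.0004 + 0.3364 + 0.0169 + 0.0004 + 0.0529 + 0.0004 = 0.4074
B_P3 = 1 / 0.4074 = 2.4546
Σp_P1ᵢ² = 0.02² + 0.11² + 0.04² + 0.32² + 0.34² + 0.17² = 0.0004 + 0.0121 + 0.0016 + 0.1024 + 0.1156 + 0.0289 = 0.2610
B_P1 = 1 / 0.2610 = 3.8314
Σp_P2ᵢ² = 0.05² + 0.32² + 0.24² + 0.16² + 0.21² + 0.02² = 0.0025 + 0.1024 + 0.0576 + 0.0256 + 0.0441 + 0.0004 = 0.2326
B_P2 = 1 / 0.2326 = 4.2992
Ranking by B (broadest → narrowest): population P2 (4.30) > population P1 (3.83) > population P3 (2.45) > population P4 (2.17)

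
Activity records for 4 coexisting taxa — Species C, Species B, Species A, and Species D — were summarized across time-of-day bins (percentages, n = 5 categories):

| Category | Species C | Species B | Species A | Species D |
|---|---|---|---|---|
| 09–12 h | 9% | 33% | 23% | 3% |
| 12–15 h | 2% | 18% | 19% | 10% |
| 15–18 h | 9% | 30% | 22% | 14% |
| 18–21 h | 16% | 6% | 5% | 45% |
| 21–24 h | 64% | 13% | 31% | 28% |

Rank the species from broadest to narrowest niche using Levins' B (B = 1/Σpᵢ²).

Convert percentages to proportions (divide by 100).
Σp_Cᵢ² = 0.09² + 0.02² + 0.09² + 0.16² + 0.64² = 0.0081 + 0.0004 + 0.0081 + 0.0256 + 0.4096 = 0.4518
B_C = 1 / 0.4518 = 2.2134
Σp_Bᵢ² = 0.33² + 0.18² + 0.30² + 0.06² + 0.13² = 0.1089 + 0.0324 + 0.0900 + 0.0036 + 0.0169 = 0.2518
B_B = 1 / 0.2518 = 3.9714
Σp_Aᵢ² = 0.23² + 0.19² + 0.22² + 0.05² + 0.31² = 0.0529 + 0.0361 + 0.0484 + 0.0025 + 0.0961 = 0.2360
B_A = 1 / 0.2360 = 4.2373
Σp_Dᵢ² = 0.03² + 0.10² + 0.14² + 0.45² + 0.28² = 0.0009 + 0.0100 + 0.0196 + 0.2025 + 0.0784 = 0.3114
B_D = 1 / 0.3114 = 3.2113
Ranking by B (broadest → narrowest): Species A (4.24) > Species B (3.97) > Species D (3.21) > Species C (2.21)

Species A > Species B > Species D > Species C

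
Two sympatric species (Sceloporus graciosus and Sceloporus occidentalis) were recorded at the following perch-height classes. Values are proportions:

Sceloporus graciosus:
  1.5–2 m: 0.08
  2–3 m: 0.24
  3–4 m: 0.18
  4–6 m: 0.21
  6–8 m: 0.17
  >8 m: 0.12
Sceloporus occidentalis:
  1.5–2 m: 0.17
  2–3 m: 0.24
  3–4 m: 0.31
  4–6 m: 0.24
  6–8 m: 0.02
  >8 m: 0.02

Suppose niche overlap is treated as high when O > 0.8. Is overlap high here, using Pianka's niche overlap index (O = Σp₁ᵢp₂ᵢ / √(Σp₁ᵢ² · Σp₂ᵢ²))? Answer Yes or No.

Yes

Σ p₁ᵢp₂ᵢ = 0.0136 + 0.0576 + 0.0558 + 0.0504 + 0.0034 + 0.0024 = 0.1832
Σp_1ᵢ² = 0.08² + 0.24² + 0.18² + 0.21² + 0.17² + 0.12² = 0.0064 + 0.0576 + 0.0324 + 0.0441 + 0.0289 + 0.0144 = 0.1838
Σp_2ᵢ² = 0.17² + 0.24² + 0.31² + 0.24² + 0.02² + 0.02² = 0.0289 + 0.0576 + 0.0961 + 0.0576 + 0.0004 + 0.0004 = 0.2410
O = 0.1832 / √(0.1838 × 0.2410) = 0.1832 / 0.21047 = 0.8704
O = 0.8704 > 0.8 → Yes.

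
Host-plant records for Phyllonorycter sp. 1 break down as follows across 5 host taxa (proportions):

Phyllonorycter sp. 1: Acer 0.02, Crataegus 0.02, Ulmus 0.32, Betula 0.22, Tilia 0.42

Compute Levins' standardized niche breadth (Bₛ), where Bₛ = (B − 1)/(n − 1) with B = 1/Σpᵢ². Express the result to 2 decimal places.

0.51

Σpᵢ² = 0.02² + 0.02² + 0.32² + 0.22² + 0.42² = 0.0004 + 0.0004 + 0.1024 + 0.0484 + 0.1764 = 0.3280
B = 1 / 0.3280 = 3.0488
Bₛ = (B − 1)/(n − 1) = (3.0488 − 1)/(5 − 1) = 2.0488/4 = 0.5122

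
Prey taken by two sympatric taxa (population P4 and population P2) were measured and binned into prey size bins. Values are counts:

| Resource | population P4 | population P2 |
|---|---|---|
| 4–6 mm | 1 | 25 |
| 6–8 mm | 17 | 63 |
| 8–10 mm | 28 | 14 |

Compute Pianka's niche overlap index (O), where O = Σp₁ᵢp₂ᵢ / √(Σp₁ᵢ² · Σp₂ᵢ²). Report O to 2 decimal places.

0.66

Proportions for population P4 (n=46): 1/46=0.0217, 17/46=0.3696, 28/46=0.6087
Proportions for population P2 (n=102): 25/102=0.2451, 63/102=0.6176, 14/102=0.1373
Σ p₁ᵢp₂ᵢ = 0.005319 + 0.228265 + 0.083575 = 0.317159
Σp_1ᵢ² = 0.0217² + 0.3696² + 0.6087² = 0.000471 + 0.136604 + 0.370516 = 0.507591
Σp_2ᵢ² = 0.2451² + 0.6176² + 0.1373² = 0.060074 + 0.381430 + 0.018851 = 0.460355
O = 0.317159 / √(0.507591 × 0.460355) = 0.317159 / 0.4833964 = 0.6561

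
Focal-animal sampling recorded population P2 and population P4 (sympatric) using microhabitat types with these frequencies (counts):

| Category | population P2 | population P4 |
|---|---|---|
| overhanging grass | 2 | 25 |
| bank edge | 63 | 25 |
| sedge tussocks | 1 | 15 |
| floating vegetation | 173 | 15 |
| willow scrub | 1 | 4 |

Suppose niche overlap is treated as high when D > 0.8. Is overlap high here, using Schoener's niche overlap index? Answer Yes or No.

Proportions for population P2 (n=240): 2/240=0.0083, 63/240=0.2625, 1/240=0.0042, 173/240=0.7208, 1/240=0.0042
Proportions for population P4 (n=84): 25/84=0.2976, 25/84=0.2976, 15/84=0.1786, 15/84=0.1786, 4/84=0.0476
Σ|p₁ᵢ − p₂ᵢ| = 0.2893 + 0.0351 + 0.1744 + 0.5422 + 0.0434 = 1.0844
D = 1 − ½ × 1.0844 = 1 − 0.54220 = 0.45780
D = 0.45780 < 0.8 → No.

No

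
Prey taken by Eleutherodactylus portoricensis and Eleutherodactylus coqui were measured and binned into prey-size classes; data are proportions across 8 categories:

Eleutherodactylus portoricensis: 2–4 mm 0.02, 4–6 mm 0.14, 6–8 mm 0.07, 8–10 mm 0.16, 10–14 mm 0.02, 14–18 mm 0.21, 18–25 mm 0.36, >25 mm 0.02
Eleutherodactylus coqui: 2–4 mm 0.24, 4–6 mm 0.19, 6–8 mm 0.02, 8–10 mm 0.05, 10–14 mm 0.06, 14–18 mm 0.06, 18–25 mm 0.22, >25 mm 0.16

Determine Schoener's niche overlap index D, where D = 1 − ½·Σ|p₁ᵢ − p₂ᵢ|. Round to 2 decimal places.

Σ|p₁ᵢ − p₂ᵢ| = 0.22 + 0.05 + 0.05 + 0.11 + 0.04 + 0.15 + 0.14 + 0.14 = 0.90
D = 1 − ½ × 0.90 = 1 − 0.450 = 0.5500

0.55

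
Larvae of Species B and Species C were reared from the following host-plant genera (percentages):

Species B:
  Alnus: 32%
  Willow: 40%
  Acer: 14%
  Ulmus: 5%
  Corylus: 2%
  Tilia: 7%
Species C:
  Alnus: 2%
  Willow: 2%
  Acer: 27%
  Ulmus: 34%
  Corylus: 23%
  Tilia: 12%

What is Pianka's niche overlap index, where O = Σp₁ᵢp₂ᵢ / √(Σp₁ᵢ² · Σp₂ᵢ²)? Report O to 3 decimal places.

0.301

Convert percentages to proportions (divide by 100).
Σ p₁ᵢp₂ᵢ = 0.0064 + 0.0080 + 0.0378 + 0.0170 + 0.0046 + 0.0084 = 0.0822
Σp_1ᵢ² = 0.32² + 0.40² + 0.14² + 0.05² + 0.02² + 0.07² = 0.1024 + 0.1600 + 0.0196 + 0.0025 + 0.0004 + 0.0049 = 0.2898
Σp_2ᵢ² = 0.02² + 0.02² + 0.27² + 0.34² + 0.23² + 0.12² = 0.0004 + 0.0004 + 0.0729 + 0.1156 + 0.0529 + 0.0144 = 0.2566
O = 0.0822 / √(0.2898 × 0.2566) = 0.0822 / 0.272695 = 0.30144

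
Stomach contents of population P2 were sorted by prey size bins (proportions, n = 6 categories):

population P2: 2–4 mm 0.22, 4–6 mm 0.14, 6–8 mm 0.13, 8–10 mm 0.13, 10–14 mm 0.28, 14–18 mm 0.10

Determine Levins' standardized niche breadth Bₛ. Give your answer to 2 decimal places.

Σpᵢ² = 0.22² + 0.14² + 0.13² + 0.13² + 0.28² + 0.10² = 0.0484 + 0.0196 + 0.0169 + 0.0169 + 0.0784 + 0.0100 = 0.1902
B = 1 / 0.1902 = 5.2576
Bₛ = (B − 1)/(n − 1) = (5.2576 − 1)/(6 − 1) = 4.2576/5 = 0.8515

0.85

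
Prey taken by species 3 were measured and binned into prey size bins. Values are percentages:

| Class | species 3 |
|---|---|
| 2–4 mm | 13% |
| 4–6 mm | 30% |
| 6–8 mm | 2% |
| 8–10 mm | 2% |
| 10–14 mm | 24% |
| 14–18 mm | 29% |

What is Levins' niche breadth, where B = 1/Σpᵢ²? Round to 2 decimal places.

4.01

Convert percentages to proportions (divide by 100).
Σpᵢ² = 0.13² + 0.30² + 0.02² + 0.02² + 0.24² + 0.29² = 0.0169 + 0.0900 + 0.0004 + 0.0004 + 0.0576 + 0.0841 = 0.2494
B = 1 / 0.2494 = 4.0096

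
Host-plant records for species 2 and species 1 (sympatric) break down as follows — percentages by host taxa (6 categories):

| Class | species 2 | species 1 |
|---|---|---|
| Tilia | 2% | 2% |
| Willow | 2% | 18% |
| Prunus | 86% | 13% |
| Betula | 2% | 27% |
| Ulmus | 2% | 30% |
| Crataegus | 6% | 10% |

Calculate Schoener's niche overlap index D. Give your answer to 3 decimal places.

Convert percentages to proportions (divide by 100).
Σ|p₁ᵢ − p₂ᵢ| = 0.00 + 0.16 + 0.73 + 0.25 + 0.28 + 0.04 = 1.46
D = 1 − ½ × 1.46 = 1 − 0.730 = 0.27000

0.270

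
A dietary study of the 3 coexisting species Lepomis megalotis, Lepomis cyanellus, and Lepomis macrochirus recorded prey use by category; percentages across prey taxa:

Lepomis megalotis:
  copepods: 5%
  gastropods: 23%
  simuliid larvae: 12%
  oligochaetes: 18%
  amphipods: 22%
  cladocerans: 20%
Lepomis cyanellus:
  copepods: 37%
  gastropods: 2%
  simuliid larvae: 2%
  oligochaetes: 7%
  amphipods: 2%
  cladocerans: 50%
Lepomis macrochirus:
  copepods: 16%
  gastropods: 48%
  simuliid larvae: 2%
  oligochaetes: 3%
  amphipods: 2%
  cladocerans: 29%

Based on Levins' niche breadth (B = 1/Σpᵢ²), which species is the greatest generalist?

Lepomis megalotis

Convert percentages to proportions (divide by 100).
Σp_megaᵢ² = 0.05² + 0.23² + 0.12² + 0.18² + 0.22² + 0.20² = 0.0025 + 0.0529 + 0.0144 + 0.0324 + 0.0484 + 0.0400 = 0.1906
B_mega = 1 / 0.1906 = 5.2466
Σp_cyanᵢ² = 0.37² + 0.02² + 0.02² + 0.07² + 0.02² + 0.50² = 0.1369 + 0.0004 + 0.0004 + 0.0049 + 0.0004 + 0.2500 = 0.3930
B_cyan = 1 / 0.3930 = 2.5445
Σp_macrᵢ² = 0.16² + 0.48² + 0.02² + 0.03² + 0.02² + 0.29² = 0.0256 + 0.2304 + 0.0004 + 0.0009 + 0.0004 + 0.0841 = 0.3418
B_macr = 1 / 0.3418 = 2.9257
Highest B → broadest niche (most generalist): Lepomis megalotis (B = 5.25).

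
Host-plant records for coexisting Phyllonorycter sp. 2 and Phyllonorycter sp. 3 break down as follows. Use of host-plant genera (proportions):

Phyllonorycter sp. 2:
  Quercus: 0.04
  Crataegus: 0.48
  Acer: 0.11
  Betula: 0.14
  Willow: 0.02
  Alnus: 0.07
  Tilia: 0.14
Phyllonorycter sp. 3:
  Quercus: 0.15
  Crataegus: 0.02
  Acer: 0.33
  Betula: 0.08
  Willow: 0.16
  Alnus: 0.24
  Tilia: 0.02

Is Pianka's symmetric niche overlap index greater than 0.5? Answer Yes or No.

Σ p₁ᵢp₂ᵢ = 0.0060 + 0.0096 + 0.0363 + 0.0112 + 0.0032 + 0.0168 + 0.0028 = 0.0859
Σp_1ᵢ² = 0.04² + 0.48² + 0.11² + 0.14² + 0.02² + 0.07² + 0.14² = 0.0016 + 0.2304 + 0.0121 + 0.0196 + 0.0004 + 0.0049 + 0.0196 = 0.2886
Σp_2ᵢ² = 0.15² + 0.02² + 0.33² + 0.08² + 0.16² + 0.24² + 0.02² = 0.0225 + 0.0004 + 0.1089 + 0.0064 + 0.0256 + 0.0576 + 0.0004 = 0.2218
O = 0.0859 / √(0.2886 × 0.2218) = 0.0859 / 0.25300 = 0.3395
O = 0.3395 < 0.5 → No.

No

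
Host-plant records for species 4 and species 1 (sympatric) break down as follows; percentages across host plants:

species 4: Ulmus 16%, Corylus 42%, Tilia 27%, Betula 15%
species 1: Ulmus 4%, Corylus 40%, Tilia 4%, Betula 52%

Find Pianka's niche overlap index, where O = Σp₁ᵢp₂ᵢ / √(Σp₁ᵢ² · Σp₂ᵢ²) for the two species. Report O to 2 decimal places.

0.73

Convert percentages to proportions (divide by 100).
Σ p₁ᵢp₂ᵢ = 0.0064 + 0.1680 + 0.0108 + 0.0780 = 0.2632
Σp_1ᵢ² = 0.16² + 0.42² + 0.27² + 0.15² = 0.0256 + 0.1764 + 0.0729 + 0.0225 = 0.2974
Σp_2ᵢ² = 0.04² + 0.40² + 0.04² + 0.52² = 0.0016 + 0.1600 + 0.0016 + 0.2704 = 0.4336
O = 0.2632 / √(0.2974 × 0.4336) = 0.2632 / 0.35910 = 0.7329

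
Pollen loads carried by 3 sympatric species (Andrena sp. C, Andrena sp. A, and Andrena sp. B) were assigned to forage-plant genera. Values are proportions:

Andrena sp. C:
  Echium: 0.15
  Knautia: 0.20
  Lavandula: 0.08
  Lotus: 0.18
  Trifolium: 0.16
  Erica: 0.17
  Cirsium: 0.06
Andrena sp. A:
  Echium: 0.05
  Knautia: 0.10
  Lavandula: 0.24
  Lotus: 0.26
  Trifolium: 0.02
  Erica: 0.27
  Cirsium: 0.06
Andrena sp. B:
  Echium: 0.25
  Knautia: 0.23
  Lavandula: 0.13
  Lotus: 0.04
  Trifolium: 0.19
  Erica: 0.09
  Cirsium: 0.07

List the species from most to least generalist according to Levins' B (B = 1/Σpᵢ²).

Andrena sp. C > Andrena sp. B > Andrena sp. A

Σp_Cᵢ² = 0.15² + 0.20² + 0.08² + 0.18² + 0.16² + 0.17² + 0.06² = 0.0225 + 0.0400 + 0.0064 + 0.0324 + 0.0256 + 0.0289 + 0.0036 = 0.1594
B_C = 1 / 0.1594 = 6.2735
Σp_Aᵢ² = 0.05² + 0.10² + 0.24² + 0.26² + 0.02² + 0.27² + 0.06² = 0.0025 + 0.0100 + 0.0576 + 0.0676 + 0.0004 + 0.0729 + 0.0036 = 0.2146
B_A = 1 / 0.2146 = 4.6598
Σp_Bᵢ² = 0.25² + 0.23² + 0.13² + 0.04² + 0.19² + 0.09² + 0.07² = 0.0625 + 0.0529 + 0.0169 + 0.0016 + 0.0361 + 0.0081 + 0.0049 = 0.1830
B_B = 1 / 0.1830 = 5.4645
Ranking by B (broadest → narrowest): Andrena sp. C (6.27) > Andrena sp. B (5.46) > Andrena sp. A (4.66)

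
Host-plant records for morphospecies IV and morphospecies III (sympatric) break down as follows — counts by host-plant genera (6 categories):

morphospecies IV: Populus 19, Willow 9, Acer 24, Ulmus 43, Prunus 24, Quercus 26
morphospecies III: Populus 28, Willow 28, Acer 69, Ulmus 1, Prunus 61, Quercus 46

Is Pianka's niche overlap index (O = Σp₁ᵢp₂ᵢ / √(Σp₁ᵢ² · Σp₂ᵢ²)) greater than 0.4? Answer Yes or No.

Yes

Proportions for morphospecies IV (n=145): 19/145=0.1310, 9/145=0.0621, 24/145=0.1655, 43/145=0.2966, 24/145=0.1655, 26/145=0.1793
Proportions for morphospecies III (n=233): 28/233=0.1202, 28/233=0.1202, 69/233=0.2961, 1/233=0.0043, 61/233=0.2618, 46/233=0.1974
Σ p₁ᵢp₂ᵢ = 0.015746 + 0.007464 + 0.049005 + 0.001275 + 0.043328 + 0.035394 = 0.152212
Σp_1ᵢ² = 0.1310² + 0.0621² + 0.1655² + 0.2966² + 0.1655² + 0.1793² = 0.017161 + 0.003856 + 0.027390 + 0.087972 + 0.027390 + 0.032148 = 0.195917
Σp_2ᵢ² = 0.1202² + 0.1202² + 0.2961² + 0.0043² + 0.2618² + 0.1974² = 0.014448 + 0.014448 + 0.087675 + 0.000018 + 0.068539 + 0.038967 = 0.224095
O = 0.152212 / √(0.195917 × 0.224095) = 0.152212 / 0.2095329 = 0.7264
O = 0.7264 > 0.4 → Yes.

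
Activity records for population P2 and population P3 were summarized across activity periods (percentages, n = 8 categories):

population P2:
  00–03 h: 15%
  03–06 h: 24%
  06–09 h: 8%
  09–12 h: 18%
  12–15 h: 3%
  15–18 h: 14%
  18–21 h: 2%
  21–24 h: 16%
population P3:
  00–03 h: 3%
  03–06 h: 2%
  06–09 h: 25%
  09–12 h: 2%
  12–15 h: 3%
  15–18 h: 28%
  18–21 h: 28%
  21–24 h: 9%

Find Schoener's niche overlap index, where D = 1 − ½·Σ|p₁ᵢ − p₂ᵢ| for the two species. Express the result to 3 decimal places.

0.430

Convert percentages to proportions (divide by 100).
Σ|p₁ᵢ − p₂ᵢ| = 0.12 + 0.22 + 0.17 + 0.16 + 0.00 + 0.14 + 0.26 + 0.07 = 1.14
D = 1 − ½ × 1.14 = 1 − 0.570 = 0.43000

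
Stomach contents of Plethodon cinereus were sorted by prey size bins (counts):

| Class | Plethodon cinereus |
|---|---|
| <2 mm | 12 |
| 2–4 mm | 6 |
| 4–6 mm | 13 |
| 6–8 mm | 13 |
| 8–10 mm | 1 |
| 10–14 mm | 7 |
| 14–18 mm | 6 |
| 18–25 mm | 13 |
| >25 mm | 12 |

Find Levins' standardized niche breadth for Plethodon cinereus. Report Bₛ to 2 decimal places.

0.81

Proportions for Plethodon cinereus (n=83): 12/83=0.1446, 6/83=0.0723, 13/83=0.1566, 13/83=0.1566, 1/83=0.0120, 7/83=0.0843, 6/83=0.0723, 13/83=0.1566, 12/83=0.1446
Σpᵢ² = 0.1446² + 0.0723² + 0.1566² + 0.1566² + 0.0120² + 0.0843² + 0.0723² + 0.1566² + 0.1446² = 0.020909 + 0.005227 + 0.024524 + 0.024524 + 0.000144 + 0.007106 + 0.005227 + 0.024524 + 0.020909 = 0.133094
B = 1 / 0.133094 = 7.5135
Bₛ = (B − 1)/(n − 1) = (7.5135 − 1)/(9 − 1) = 6.5135/8 = 0.8142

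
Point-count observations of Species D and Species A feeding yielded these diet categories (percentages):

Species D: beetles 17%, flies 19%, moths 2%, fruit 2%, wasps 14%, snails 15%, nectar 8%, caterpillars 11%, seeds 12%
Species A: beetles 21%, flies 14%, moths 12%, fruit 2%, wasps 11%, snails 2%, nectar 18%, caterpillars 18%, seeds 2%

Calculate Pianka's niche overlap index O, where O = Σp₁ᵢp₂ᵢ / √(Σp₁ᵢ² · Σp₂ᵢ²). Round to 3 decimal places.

Convert percentages to proportions (divide by 100).
Σ p₁ᵢp₂ᵢ = 0.0357 + 0.0266 + 0.0024 + 0.0004 + 0.0154 + 0.0030 + 0.0144 + 0.0198 + 0.0024 = 0.1201
Σp_1ᵢ² = 0.17² + 0.19² + 0.02² + 0.02² + 0.14² + 0.15² + 0.08² + 0.11² + 0.12² = 0.0289 + 0.0361 + 0.0004 + 0.0004 + 0.0196 + 0.0225 + 0.0064 + 0.0121 + 0.0144 = 0.1408
Σp_2ᵢ² = 0.21² + 0.14² + 0.12² + 0.02² + 0.11² + 0.02² + 0.18² + 0.18² + 0.02² = 0.0441 + 0.0196 + 0.0144 + 0.0004 + 0.0121 + 0.0004 + 0.0324 + 0.0324 + 0.0004 = 0.1562
O = 0.1201 / √(0.1408 × 0.1562) = 0.1201 / 0.148300 = 0.80984

0.810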